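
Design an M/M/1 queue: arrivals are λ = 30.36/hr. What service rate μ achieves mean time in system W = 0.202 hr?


W = 1/(μ−λ) ⇒ μ − λ = 1/W = 1/0.202 = 4.9505
μ = λ + 1/W = 30.36 + 4.9505 = 35.3105 per hr

Final: 35.3105 /hr


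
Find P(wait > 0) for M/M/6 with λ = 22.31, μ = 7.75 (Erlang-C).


a = λ/μ = 2.8787; ρ = a/6 = 0.4798
P₀ = 0.055474 (from M/M/c formula)
C(c,a) = [a^c/(c!(1−ρ))]·P₀ = [569.09819/(720·0.5202)]·0.055474
= 1.51940·0.055474 = 0.084287

Final: 0.084287


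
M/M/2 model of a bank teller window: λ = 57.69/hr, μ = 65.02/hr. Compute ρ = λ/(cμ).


ρ = λ/(cμ) = 57.69/(2·65.02) = 57.69/130.04 = 0.4436

Final: 0.4436


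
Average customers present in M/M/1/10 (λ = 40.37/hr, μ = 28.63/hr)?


ρ = 40.37/28.63 = 1.4101
L = ρ[1 − (K+1)ρ^K + Kρ^(K+1)] / [(1−ρ)(1−ρ^(K+1))]
Numerator: 1.4101·(1 − 11·31.072344 + 10·43.813850) = 137.259010
Denominator: (-0.4101)·(-42.813850) = 17.556221
L = 137.259010/17.556221 = 7.8183

Final: 7.8183


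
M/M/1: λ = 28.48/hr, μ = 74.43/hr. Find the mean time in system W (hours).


W = 1/(μ−λ) = 1/(74.43 − 28.48) = 1/45.95 = 0.02176 hr

Final: 0.02176 hr


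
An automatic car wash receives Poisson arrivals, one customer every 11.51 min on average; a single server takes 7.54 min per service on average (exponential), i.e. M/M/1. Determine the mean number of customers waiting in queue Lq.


λ = 60/11.51 = 5.2129 /hr
μ = 60/7.54 = 7.9576 /hr
ρ = λ/μ = 5.2129/7.9576 = 0.6551
Lq = ρ²/(1−ρ) = 0.4291/0.3449 = 1.2442

Final: 1.2442


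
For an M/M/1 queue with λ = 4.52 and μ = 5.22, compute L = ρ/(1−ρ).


ρ = λ/μ = 4.52/5.22 = 0.8659
L = ρ/(1−ρ) = 0.8659/(1 − 0.8659) = 0.8659/0.1341 = 6.4571

Final: 6.4571


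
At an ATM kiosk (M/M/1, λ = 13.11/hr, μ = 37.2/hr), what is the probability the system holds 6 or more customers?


ρ = 13.11/37.2 = 0.3524
P(N ≥ n) = ρ^n = 0.3524^6 = 0.001916

Final: 0.001916


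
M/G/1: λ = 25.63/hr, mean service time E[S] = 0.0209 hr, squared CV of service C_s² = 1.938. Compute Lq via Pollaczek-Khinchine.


ρ = λ·E[S] = 25.63·0.0209 = 0.5357
Lq = ρ²(1+C_s²)/(2(1−ρ)) = 0.2869·(1+1.938)/(2·0.4643)
= 0.2869·2.9380/0.9287 = 0.90778

Final: 0.90778


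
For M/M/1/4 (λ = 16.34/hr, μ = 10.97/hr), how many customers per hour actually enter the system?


ρ = 1.4895; P_K = (1−ρ)ρ^4/(1−ρ^5) = 0.380542
λ_eff = λ(1 − P_K) = 16.34·(1 − 0.380542) = 16.34·0.619458 = 10.1219 /hr

Final: 10.1219 /hr


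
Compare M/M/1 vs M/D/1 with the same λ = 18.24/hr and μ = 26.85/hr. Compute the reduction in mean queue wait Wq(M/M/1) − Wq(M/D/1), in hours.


ρ = 18.24/26.85 = 0.6793
Wq(M/M/1) = ρ/(μ−λ) = 0.6793/8.61 = 0.07890 hr
Wq(M/D/1) = ρ/(2(μ−λ)) = 0.03945 hr
Savings = 0.07890 − 0.03945 = 0.03945 hr

Final: 0.03945 hr


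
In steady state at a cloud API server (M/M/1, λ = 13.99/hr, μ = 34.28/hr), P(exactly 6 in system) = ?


ρ = 13.99/34.28 = 0.4081
P_n = (1−ρ)·ρ^n = (1 − 0.4081)·0.4081^6 = 0.5919·0.004620 = 0.002735

Final: 0.002735


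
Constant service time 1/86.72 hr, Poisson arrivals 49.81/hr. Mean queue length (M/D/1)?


ρ = 49.81/86.72 = 0.5744
M/D/1: Lq = ρ²/(2(1−ρ)) = 0.3299/(2·0.4256) = 0.38756

Final: 0.38756


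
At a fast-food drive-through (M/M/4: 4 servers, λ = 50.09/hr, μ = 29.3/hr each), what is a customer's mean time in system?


a = 1.7096; ρ = 0.4274; P₀ = 0.177775
Lq = P₀·a^c·ρ/(c!(1−ρ)²) = 0.08247
Wq = Lq/λ = 0.08247/50.09 = 0.001646 hr
W = Wq + 1/μ = 0.001646 + 0.03413 = 0.03578 hr

Final: 0.03578 hr


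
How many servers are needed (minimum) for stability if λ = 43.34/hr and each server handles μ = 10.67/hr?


Stability requires cμ > λ ⇔ c > λ/μ.
λ/μ = 43.34/10.67 = 4.0619
Minimum integer c = ⌊4.0619⌋ + 1 = 5
Check: 5·10.67 = 53.35 > 43.34, while 4·10.67 = 42.68 ≤ 43.34

Final: 5 servers


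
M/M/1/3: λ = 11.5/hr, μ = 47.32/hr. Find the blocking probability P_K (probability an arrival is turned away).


ρ = λ/μ = 11.5/47.32 = 0.2430
P_K = (1−ρ)ρ^K/(1−ρ^(K+1)) = (0.7570·0.014354)/(1 − 0.003488)
= 0.010865/0.996512 = 0.010903

Final: 0.010903


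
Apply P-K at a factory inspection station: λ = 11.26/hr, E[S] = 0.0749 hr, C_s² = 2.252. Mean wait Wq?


ρ = λ·E[S] = 11.26·0.0749 = 0.8434
E[S²] = E[S]²(1+C_s²) = 0.0749²·(1+2.252) = 0.018244
Wq = λ·E[S²]/(2(1−ρ)) = 11.26·0.018244/(2·0.1566) = 0.65578 hr

Final: 0.65578 hr


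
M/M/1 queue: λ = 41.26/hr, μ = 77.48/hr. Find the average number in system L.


ρ = λ/μ = 41.26/77.48 = 0.5325
L = ρ/(1−ρ) = 0.5325/(1 − 0.5325) = 0.5325/0.4675 = 1.1391

Final: 1.1391


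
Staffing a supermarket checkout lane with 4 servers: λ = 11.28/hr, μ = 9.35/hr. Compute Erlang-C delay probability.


a = λ/μ = 1.2064; ρ = a/4 = 0.3016
P₀ = 0.298226 (from M/M/c formula)
C(c,a) = [a^c/(c!(1−ρ))]·P₀ = [2.11831/(24·0.6984)]·0.298226
= 0.12638·0.298226 = 0.037690

Final: 0.037690


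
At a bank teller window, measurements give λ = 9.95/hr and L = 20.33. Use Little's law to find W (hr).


W = L/λ = 20.33/9.95 = 2.0432 hr

Final: 2.0432 hr


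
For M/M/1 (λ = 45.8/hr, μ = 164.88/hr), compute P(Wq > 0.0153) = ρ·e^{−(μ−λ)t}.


ρ = 45.8/164.88 = 0.2778
P(Wq > t) = ρ·e^{−(μ−λ)t} = 0.2778·e^{−1.8219}
= 0.2778·0.161714 = 0.044921

Final: 0.044921


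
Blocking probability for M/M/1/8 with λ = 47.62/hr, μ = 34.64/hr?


ρ = λ/μ = 47.62/34.64 = 1.3747
P_K = (1−ρ)ρ^K/(1−ρ^(K+1)) = (-0.3747·12.755341)/(1 − 17.534911)
= -4.779570/-16.534911 = 0.289059

Final: 0.289059


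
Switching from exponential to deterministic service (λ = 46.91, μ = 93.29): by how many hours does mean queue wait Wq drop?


ρ = 46.91/93.29 = 0.5028
Wq(M/M/1) = ρ/(μ−λ) = 0.5028/46.38 = 0.01084 hr
Wq(M/D/1) = ρ/(2(μ−λ)) = 0.005421 hr
Savings = 0.01084 − 0.005421 = 0.005421 hr

Final: 0.005421 hr


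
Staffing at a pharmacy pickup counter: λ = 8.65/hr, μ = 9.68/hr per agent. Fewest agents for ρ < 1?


Stability requires cμ > λ ⇔ c > λ/μ.
λ/μ = 8.65/9.68 = 0.8936
Minimum integer c = ⌊0.8936⌋ + 1 = 1
Check: 1·9.68 = 9.68 > 8.65, while 0·9.68 = 0.00 ≤ 8.65

Final: 1 servers


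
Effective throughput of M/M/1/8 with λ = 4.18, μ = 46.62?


ρ = 0.08966; P_K = (1−ρ)ρ^8/(1−ρ^9) = 0.000000003802
λ_eff = λ(1 − P_K) = 4.18·(1 − 0.000000003802) = 4.18·1.000000 = 4.1800 /hr

Final: 4.1800 /hr


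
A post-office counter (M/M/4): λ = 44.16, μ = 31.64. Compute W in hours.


a = 1.3957; ρ = 0.3489; P₀ = 0.245962
Lq = P₀·a^c·ρ/(c!(1−ρ)²) = 0.03201
Wq = Lq/λ = 0.03201/44.16 = 0.0007249 hr
W = Wq + 1/μ = 0.0007249 + 0.03161 = 0.03233 hr

Final: 0.03233 hr


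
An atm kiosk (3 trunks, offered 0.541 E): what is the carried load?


B(3,0.541) = 0.015399 (Erlang-B)
Carried load = a(1 − B) = 0.541·(1 − 0.015399) = 0.541·0.984601 = 0.5327 E

Final: 0.5327 Erlangs


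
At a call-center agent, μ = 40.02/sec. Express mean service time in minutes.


Mean service time = 1/μ = 1/40.02 second = 0.02499 second
In minutes: 0.02499 × 0.0166667 = 0.0004165 min

Final: 0.0004165 min


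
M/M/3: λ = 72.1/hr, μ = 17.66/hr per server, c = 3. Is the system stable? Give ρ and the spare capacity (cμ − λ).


Total capacity cμ = 3·17.66 = 52.98/hr
ρ = λ/(cμ) = 72.1/52.98 = 1.3609
Stable ⇔ ρ < 1: NO
Spare capacity = cμ − λ = 52.98 − 72.1 = -19.12/hr

Final: ρ = 1.3609; unstable; margin = -19.12/hr


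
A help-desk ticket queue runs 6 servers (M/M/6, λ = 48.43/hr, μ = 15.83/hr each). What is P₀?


a = λ/μ = 48.43/15.83 = 3.0594; ρ = a/c = 0.5099
Σ_{k=0}^{5} a^k/k! (terms k=0..5) = 1.00000 + 3.05938 + 4.67991 + 4.77254 + 3.65025 + 2.23350 = 19.39558
Tail: a^6/(6!(1−ρ)) = 819.97635/(720·0.4901) = 2.32371
P₀ = 1/(19.39558 + 2.32371) = 1/21.71929 = 0.046042

Final: 0.046042


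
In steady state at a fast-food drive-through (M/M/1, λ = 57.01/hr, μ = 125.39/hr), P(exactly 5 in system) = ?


ρ = 57.01/125.39 = 0.4547
P_n = (1−ρ)·ρ^n = (1 − 0.4547)·0.4547^5 = 0.5453·0.019429 = 0.010595

Final: 0.010595


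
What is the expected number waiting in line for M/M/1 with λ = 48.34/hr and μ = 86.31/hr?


ρ = 48.34/86.31 = 0.5601
Lq = ρ²/(1−ρ) = 0.3137/0.4399 = 0.7130

Final: 0.7130


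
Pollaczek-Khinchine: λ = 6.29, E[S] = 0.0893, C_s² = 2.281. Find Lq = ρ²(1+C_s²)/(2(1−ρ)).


ρ = λ·E[S] = 6.29·0.0893 = 0.5617
Lq = ρ²(1+C_s²)/(2(1−ρ)) = 0.3155·(1+2.281)/(2·0.4383)
= 0.3155·3.2810/0.8766 = 1.18088

Final: 1.18088


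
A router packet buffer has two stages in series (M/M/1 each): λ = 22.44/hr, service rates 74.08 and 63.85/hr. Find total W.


Each node sees arrival rate λ = 22.44/hr (tandem ⇒ throughput preserved).
W₁ = 1/(μ₁−λ) = 1/(74.08−22.44) = 0.01936 hr
W₂ = 1/(μ₂−λ) = 1/(63.85−22.44) = 0.02415 hr
W_total = W₁ + W₂ = 0.01936 + 0.02415 = 0.04351 hr

Final: 0.04351 hr


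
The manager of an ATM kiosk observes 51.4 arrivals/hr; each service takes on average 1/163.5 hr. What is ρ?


ρ = λ/μ = 51.4/163.5 = 0.3144

Final: 0.3144


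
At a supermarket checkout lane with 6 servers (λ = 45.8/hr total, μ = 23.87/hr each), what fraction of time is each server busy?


ρ = λ/(cμ) = 45.8/(6·23.87) = 45.8/143.22 = 0.3198

Final: 0.3198


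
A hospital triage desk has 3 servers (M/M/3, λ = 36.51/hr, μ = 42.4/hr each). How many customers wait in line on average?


a = λ/μ = 0.8611; ρ = a/3 = 0.2870
P₀ = 0.419980
Lq = P₀·a^c·ρ / (c!·(1−ρ)²) = 0.419980·0.63847·0.2870/(6·0.50833)
= 0.02523

Final: 0.02523


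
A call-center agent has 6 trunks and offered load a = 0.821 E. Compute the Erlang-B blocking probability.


B(c,a) = (a^c/c!) / Σ_{k=0}^{c} a^k/k!
a^6/6! = 0.0004253
Σ terms (k=0..6): 1.00000 + 0.82100 + 0.33702 + 0.09223 + 0.01893 + 0.003108 + 0.0004253 = 2.272716
B = 0.0004253/2.272716 = 0.0001871

Final: 0.0001871


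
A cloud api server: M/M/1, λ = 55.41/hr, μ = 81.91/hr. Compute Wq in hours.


ρ = 55.41/81.91 = 0.6765
Wq = ρ/(μ−λ) = 0.6765/(81.91 − 55.41) = 0.6765/26.50 = 0.02553 hr

Final: 0.02553 hr


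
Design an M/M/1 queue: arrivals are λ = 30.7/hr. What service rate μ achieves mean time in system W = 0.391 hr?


W = 1/(μ−λ) ⇒ μ − λ = 1/W = 1/0.391 = 2.5575
μ = λ + 1/W = 30.7 + 2.5575 = 33.2575 per hr

Final: 33.2575 /hr


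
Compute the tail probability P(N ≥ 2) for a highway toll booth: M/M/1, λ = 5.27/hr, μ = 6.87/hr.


ρ = 5.27/6.87 = 0.7671
P(N ≥ n) = ρ^n = 0.7671^2 = 0.588448

Final: 0.588448


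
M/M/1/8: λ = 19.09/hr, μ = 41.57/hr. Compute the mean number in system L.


ρ = 19.09/41.57 = 0.4592
L = ρ[1 − (K+1)ρ^K + Kρ^(K+1)] / [(1−ρ)(1−ρ^(K+1))]
Numerator: 0.4592·(1 − 9·0.001978 + 8·0.0009083) = 0.454388
Denominator: (0.5408)·(0.999092) = 0.540283
L = 0.454388/0.540283 = 0.8410

Final: 0.8410


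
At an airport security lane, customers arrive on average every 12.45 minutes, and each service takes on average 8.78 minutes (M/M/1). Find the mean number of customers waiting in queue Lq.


λ = 60/12.45 = 4.8193 /hr
μ = 60/8.78 = 6.8337 /hr
ρ = λ/μ = 4.8193/6.8337 = 0.7052
Lq = ρ²/(1−ρ) = 0.4973/0.2948 = 1.6871

Final: 1.6871


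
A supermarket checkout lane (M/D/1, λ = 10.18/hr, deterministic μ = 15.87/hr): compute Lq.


ρ = 10.18/15.87 = 0.6415
M/D/1: Lq = ρ²/(2(1−ρ)) = 0.4115/(2·0.3585) = 0.57382

Final: 0.57382


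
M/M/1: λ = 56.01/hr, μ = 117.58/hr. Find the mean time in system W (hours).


W = 1/(μ−λ) = 1/(117.58 − 56.01) = 1/61.57 = 0.01624 hr

Final: 0.01624 hr


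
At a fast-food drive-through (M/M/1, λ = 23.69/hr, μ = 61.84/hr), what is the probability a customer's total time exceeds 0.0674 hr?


W ~ Exponential(μ−λ) for M/M/1.
μ − λ = 61.84 − 23.69 = 38.1500
P(W > t) = e^{−(μ−λ)t} = e^{−2.5713} = 0.076435

Final: 0.076435


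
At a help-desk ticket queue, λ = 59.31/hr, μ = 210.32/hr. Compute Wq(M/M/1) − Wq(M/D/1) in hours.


ρ = 59.31/210.32 = 0.2820
Wq(M/M/1) = ρ/(μ−λ) = 0.2820/151.01 = 0.001867 hr
Wq(M/D/1) = ρ/(2(μ−λ)) = 0.0009337 hr
Savings = 0.001867 − 0.0009337 = 0.0009337 hr

Final: 0.0009337 hr


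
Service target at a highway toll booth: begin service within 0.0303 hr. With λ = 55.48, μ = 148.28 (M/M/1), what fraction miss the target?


ρ = 55.48/148.28 = 0.3742
P(Wq > t) = ρ·e^{−(μ−λ)t} = 0.3742·e^{−2.8118}
= 0.3742·0.060094 = 0.022485

Final: 0.022485


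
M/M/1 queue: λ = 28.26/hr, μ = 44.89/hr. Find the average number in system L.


ρ = λ/μ = 28.26/44.89 = 0.6295
L = ρ/(1−ρ) = 0.6295/(1 − 0.6295) = 0.6295/0.3705 = 1.6993

Final: 1.6993


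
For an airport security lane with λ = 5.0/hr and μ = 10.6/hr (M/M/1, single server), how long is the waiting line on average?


ρ = 5.0/10.6 = 0.4717
Lq = ρ²/(1−ρ) = 0.2225/0.5283 = 0.4212

Final: 0.4212


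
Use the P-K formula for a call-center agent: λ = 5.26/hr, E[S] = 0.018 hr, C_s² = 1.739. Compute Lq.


ρ = λ·E[S] = 5.26·0.018 = 0.09468
Lq = ρ²(1+C_s²)/(2(1−ρ)) = 0.008964·(1+1.739)/(2·0.9053)
= 0.008964·2.7390/1.8106 = 0.01356

Final: 0.01356


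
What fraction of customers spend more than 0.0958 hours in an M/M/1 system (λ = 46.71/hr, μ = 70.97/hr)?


W ~ Exponential(μ−λ) for M/M/1.
μ − λ = 70.97 − 46.71 = 24.2600
P(W > t) = e^{−(μ−λ)t} = e^{−2.3241} = 0.097871

Final: 0.097871


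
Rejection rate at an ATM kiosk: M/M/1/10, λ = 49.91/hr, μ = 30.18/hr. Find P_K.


ρ = λ/μ = 49.91/30.18 = 1.6537
P_K = (1−ρ)ρ^K/(1−ρ^(K+1)) = (-0.6537·152.997151)/(1 − 253.018152)
= -100.021000/-252.018152 = 0.396880

Final: 0.396880


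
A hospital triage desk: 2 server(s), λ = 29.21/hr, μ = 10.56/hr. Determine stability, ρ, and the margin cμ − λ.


Total capacity cμ = 2·10.56 = 21.12/hr
ρ = λ/(cμ) = 29.21/21.12 = 1.3830
Stable ⇔ ρ < 1: NO
Spare capacity = cμ − λ = 21.12 − 29.21 = -8.09/hr

Final: ρ = 1.3830; unstable; margin = -8.09/hr


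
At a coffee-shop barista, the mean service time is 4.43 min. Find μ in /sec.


μ = 1/(service time) in consistent units.
1 second = 0.0166667 min, so μ = 0.0166667/4.43 = 0.003762 per second

Final: 0.003762 /sec


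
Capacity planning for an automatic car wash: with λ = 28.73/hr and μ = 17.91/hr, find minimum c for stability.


Stability requires cμ > λ ⇔ c > λ/μ.
λ/μ = 28.73/17.91 = 1.6041
Minimum integer c = ⌊1.6041⌋ + 1 = 2
Check: 2·17.91 = 35.82 > 28.73, while 1·17.91 = 17.91 ≤ 28.73

Final: 2 servers


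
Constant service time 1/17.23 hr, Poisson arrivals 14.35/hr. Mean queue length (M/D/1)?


ρ = 14.35/17.23 = 0.8328
M/D/1: Lq = ρ²/(2(1−ρ)) = 0.6936/(2·0.1672) = 2.07489

Final: 2.07489


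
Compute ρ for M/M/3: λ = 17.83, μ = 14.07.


ρ = λ/(cμ) = 17.83/(3·14.07) = 17.83/42.21 = 0.4224

Final: 0.4224


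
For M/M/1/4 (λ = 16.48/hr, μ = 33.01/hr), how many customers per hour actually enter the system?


ρ = 0.4992; P_K = (1−ρ)ρ^4/(1−ρ^5) = 0.032104
λ_eff = λ(1 − P_K) = 16.48·(1 − 0.032104) = 16.48·0.967896 = 15.9509 /hr

Final: 15.9509 /hr


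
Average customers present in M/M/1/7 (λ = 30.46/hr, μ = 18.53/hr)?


ρ = 30.46/18.53 = 1.6438
L = ρ[1 − (K+1)ρ^K + Kρ^(K+1)] / [(1−ρ)(1−ρ^(K+1))]
Numerator: 1.6438·(1 − 8·32.432570 + 7·53.313333) = 188.600130
Denominator: (-0.6438)·(-52.313333) = 33.680414
L = 188.600130/33.680414 = 5.5997

Final: 5.5997


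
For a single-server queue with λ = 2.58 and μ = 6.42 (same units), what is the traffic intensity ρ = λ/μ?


ρ = λ/μ = 2.58/6.42 = 0.4019

Final: 0.4019


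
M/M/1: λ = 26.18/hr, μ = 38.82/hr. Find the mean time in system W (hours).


W = 1/(μ−λ) = 1/(38.82 − 26.18) = 1/12.64 = 0.07911 hr

Final: 0.07911 hr


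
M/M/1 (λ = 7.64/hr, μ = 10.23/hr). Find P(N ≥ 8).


ρ = 7.64/10.23 = 0.7468
P(N ≥ n) = ρ^n = 0.7468^8 = 0.096770

Final: 0.096770


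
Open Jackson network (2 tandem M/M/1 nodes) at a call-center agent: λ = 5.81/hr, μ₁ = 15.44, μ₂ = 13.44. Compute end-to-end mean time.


Each node sees arrival rate λ = 5.81/hr (tandem ⇒ throughput preserved).
W₁ = 1/(μ₁−λ) = 1/(15.44−5.81) = 0.10384 hr
W₂ = 1/(μ₂−λ) = 1/(13.44−5.81) = 0.13106 hr
W_total = W₁ + W₂ = 0.10384 + 0.13106 = 0.23490 hr

Final: 0.23490 hr


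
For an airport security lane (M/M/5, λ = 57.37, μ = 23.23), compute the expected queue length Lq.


a = λ/μ = 2.4697; ρ = a/5 = 0.4939
P₀ = 0.082696
Lq = P₀·a^c·ρ / (c!·(1−ρ)²) = 0.082696·91.87095·0.4939/(120·0.25611)
= 0.12210

Final: 0.12210


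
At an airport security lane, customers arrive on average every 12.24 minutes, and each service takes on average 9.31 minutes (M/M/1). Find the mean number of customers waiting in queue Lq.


λ = 60/12.24 = 4.9020 /hr
μ = 60/9.31 = 6.4447 /hr
ρ = λ/μ = 4.9020/6.4447 = 0.7606
Lq = ρ²/(1−ρ) = 0.5785/0.2394 = 2.4169

Final: 2.4169


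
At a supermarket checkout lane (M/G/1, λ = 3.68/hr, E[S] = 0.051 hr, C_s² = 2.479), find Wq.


ρ = λ·E[S] = 3.68·0.051 = 0.1877
E[S²] = E[S]²(1+C_s²) = 0.051²·(1+2.479) = 0.009049
Wq = λ·E[S²]/(2(1−ρ)) = 3.68·0.009049/(2·0.8123) = 0.02050 hr

Final: 0.02050 hr


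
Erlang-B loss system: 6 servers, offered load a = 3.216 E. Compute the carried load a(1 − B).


B(6,3.216) = 0.064586 (Erlang-B)
Carried load = a(1 − B) = 3.216·(1 − 0.064586) = 3.216·0.935414 = 3.0083 E

Final: 3.0083 Erlangs


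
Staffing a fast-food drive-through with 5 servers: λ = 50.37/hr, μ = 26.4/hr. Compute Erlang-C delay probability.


a = λ/μ = 1.9080; ρ = a/5 = 0.3816
P₀ = 0.147524 (from M/M/c formula)
C(c,a) = [a^c/(c!(1−ρ))]·P₀ = [25.28367/(120·0.6184)]·0.147524
= 0.34071·0.147524 = 0.050263

Final: 0.050263


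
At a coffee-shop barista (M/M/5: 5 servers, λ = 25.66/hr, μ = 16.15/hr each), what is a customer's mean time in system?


a = 1.5889; ρ = 0.3178; P₀ = 0.203716
Lq = P₀·a^c·ρ/(c!(1−ρ)²) = 0.01174
Wq = Lq/λ = 0.01174/25.66 = 0.0004574 hr
W = Wq + 1/μ = 0.0004574 + 0.06192 = 0.06238 hr

Final: 0.06238 hr


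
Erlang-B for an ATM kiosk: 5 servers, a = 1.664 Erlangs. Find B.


B(c,a) = (a^c/c!) / Σ_{k=0}^{c} a^k/k!
a^5/5! = 0.106313
Σ terms (k=0..5): 1.00000 + 1.66400 + 1.38445 + 0.76791 + 0.31945 + 0.10631 = 5.242117
B = 0.106313/5.242117 = 0.020280

Final: 0.020280


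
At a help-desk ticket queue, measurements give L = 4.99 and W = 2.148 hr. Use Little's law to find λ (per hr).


λ = L/W = 4.99/2.148 = 2.3231 /hr

Final: 2.3231 /hr


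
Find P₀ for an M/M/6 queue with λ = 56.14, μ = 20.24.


a = λ/μ = 56.14/20.24 = 2.7737; ρ = a/c = 0.4623
Σ_{k=0}^{5} a^k/k! (terms k=0..5) = 1.00000 + 2.77372 + 3.84675 + 3.55660 + 2.46625 + 1.36813 = 15.01144
Tail: a^6/(6!(1−ρ)) = 455.37732/(720·0.5377) = 1.17622
P₀ = 1/(15.01144 + 1.17622) = 1/16.18765 = 0.061775

Final: 0.061775


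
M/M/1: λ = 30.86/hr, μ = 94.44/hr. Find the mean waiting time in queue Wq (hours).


ρ = 30.86/94.44 = 0.3268
Wq = ρ/(μ−λ) = 0.3268/(94.44 − 30.86) = 0.3268/63.58 = 0.005139 hr

Final: 0.005139 hr


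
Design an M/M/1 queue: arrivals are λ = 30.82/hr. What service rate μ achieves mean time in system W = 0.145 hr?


W = 1/(μ−λ) ⇒ μ − λ = 1/W = 1/0.145 = 6.8966
μ = λ + 1/W = 30.82 + 6.8966 = 37.7166 per hr

Final: 37.7166 /hr


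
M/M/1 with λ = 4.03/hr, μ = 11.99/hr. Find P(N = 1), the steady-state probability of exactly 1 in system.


ρ = 4.03/11.99 = 0.3361
P_n = (1−ρ)·ρ^n = (1 − 0.3361)·0.3361^1 = 0.6639·0.336113 = 0.223141

Final: 0.223141


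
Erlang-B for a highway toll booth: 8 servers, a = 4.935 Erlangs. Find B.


B(c,a) = (a^c/c!) / Σ_{k=0}^{c} a^k/k!
a^8/8! = 8.725227
Σ terms (k=0..8): 1.00000 + 4.93500 + 12.17711 + 20.03135 + 24.71368 + 24.39240 + 20.06275 + 14.14424 + 8.72523 = 130.181755
B = 8.725227/130.181755 = 0.067023

Final: 0.067023


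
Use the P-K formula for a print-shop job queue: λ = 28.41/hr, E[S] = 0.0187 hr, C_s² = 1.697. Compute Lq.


ρ = λ·E[S] = 28.41·0.0187 = 0.5313
Lq = ρ²(1+C_s²)/(2(1−ρ)) = 0.2822·(1+1.697)/(2·0.4687)
= 0.2822·2.6970/0.9375 = 0.81199

Final: 0.81199


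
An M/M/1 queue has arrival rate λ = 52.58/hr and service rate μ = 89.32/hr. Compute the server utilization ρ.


ρ = λ/μ = 52.58/89.32 = 0.5887

Final: 0.5887


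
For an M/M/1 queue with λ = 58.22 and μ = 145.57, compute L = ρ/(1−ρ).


ρ = λ/μ = 58.22/145.57 = 0.3999
L = ρ/(1−ρ) = 0.3999/(1 − 0.3999) = 0.3999/0.6001 = 0.6665

Final: 0.6665


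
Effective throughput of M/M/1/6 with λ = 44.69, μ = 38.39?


ρ = 1.1641; P_K = (1−ρ)ρ^6/(1−ρ^7) = 0.215285
λ_eff = λ(1 − P_K) = 44.69·(1 − 0.215285) = 44.69·0.784715 = 35.0689 /hr

Final: 35.0689 /hr


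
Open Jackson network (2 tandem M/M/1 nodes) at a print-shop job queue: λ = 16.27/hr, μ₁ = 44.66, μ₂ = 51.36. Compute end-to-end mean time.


Each node sees arrival rate λ = 16.27/hr (tandem ⇒ throughput preserved).
W₁ = 1/(μ₁−λ) = 1/(44.66−16.27) = 0.03522 hr
W₂ = 1/(μ₂−λ) = 1/(51.36−16.27) = 0.02850 hr
W_total = W₁ + W₂ = 0.03522 + 0.02850 = 0.06372 hr

Final: 0.06372 hr


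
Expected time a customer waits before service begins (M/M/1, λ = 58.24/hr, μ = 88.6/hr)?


ρ = 58.24/88.6 = 0.6573
Wq = ρ/(μ−λ) = 0.6573/(88.6 − 58.24) = 0.6573/30.36 = 0.02165 hr

Final: 0.02165 hr


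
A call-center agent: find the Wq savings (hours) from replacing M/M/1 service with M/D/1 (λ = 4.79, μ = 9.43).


ρ = 4.79/9.43 = 0.5080
Wq(M/M/1) = ρ/(μ−λ) = 0.5080/4.64 = 0.10947 hr
Wq(M/D/1) = ρ/(2(μ−λ)) = 0.05474 hr
Savings = 0.10947 − 0.05474 = 0.05474 hr

Final: 0.05474 hr


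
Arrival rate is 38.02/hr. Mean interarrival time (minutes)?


Mean interarrival time = 1/λ = 1/38.02 hour = 0.02630 hour
In minutes: 0.02630 × 60 = 1.5781 min

Final: 1.5781 min


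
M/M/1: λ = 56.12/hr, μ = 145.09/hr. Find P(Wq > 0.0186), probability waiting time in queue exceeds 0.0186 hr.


ρ = 56.12/145.09 = 0.3868
P(Wq > t) = ρ·e^{−(μ−λ)t} = 0.3868·e^{−1.6548}
= 0.3868·0.191122 = 0.073925

Final: 0.073925


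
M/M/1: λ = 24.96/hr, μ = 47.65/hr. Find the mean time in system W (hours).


W = 1/(μ−λ) = 1/(47.65 − 24.96) = 1/22.69 = 0.04407 hr

Final: 0.04407 hr


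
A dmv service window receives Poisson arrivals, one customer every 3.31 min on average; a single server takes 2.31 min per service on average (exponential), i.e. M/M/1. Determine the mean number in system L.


λ = 60/3.31 = 18.1269 /hr
μ = 60/2.31 = 25.9740 /hr
ρ = λ/μ = 18.1269/25.9740 = 0.6979
L = ρ/(1−ρ) = 0.6979/0.3021 = 2.3100

Final: 2.3100


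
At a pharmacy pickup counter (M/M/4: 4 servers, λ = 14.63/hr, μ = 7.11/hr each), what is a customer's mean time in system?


a = 2.0577; ρ = 0.5144; P₀ = 0.122475
Lq = P₀·a^c·ρ/(c!(1−ρ)²) = 0.19958
Wq = Lq/λ = 0.19958/14.63 = 0.01364 hr
W = Wq + 1/μ = 0.01364 + 0.14065 = 0.15429 hr

Final: 0.15429 hr


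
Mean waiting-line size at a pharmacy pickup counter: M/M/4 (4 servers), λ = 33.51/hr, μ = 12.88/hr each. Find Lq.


a = λ/μ = 2.6017; ρ = a/4 = 0.6504
P₀ = 0.065009
Lq = P₀·a^c·ρ / (c!·(1−ρ)²) = 0.065009·45.81780·0.6504/(24·0.12220)
= 0.66057

Final: 0.66057


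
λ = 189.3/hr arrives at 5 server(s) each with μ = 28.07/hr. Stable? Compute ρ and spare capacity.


Total capacity cμ = 5·28.07 = 140.35/hr
ρ = λ/(cμ) = 189.3/140.35 = 1.3488
Stable ⇔ ρ < 1: NO
Spare capacity = cμ − λ = 140.35 − 189.3 = -48.95/hr

Final: ρ = 1.3488; unstable; margin = -48.95/hr


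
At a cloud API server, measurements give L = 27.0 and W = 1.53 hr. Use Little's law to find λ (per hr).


λ = L/W = 27.0/1.53 = 17.6471 /hr

Final: 17.6471 /hr


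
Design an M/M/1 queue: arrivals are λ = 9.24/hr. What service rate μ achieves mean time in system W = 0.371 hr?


W = 1/(μ−λ) ⇒ μ − λ = 1/W = 1/0.371 = 2.6954
μ = λ + 1/W = 9.24 + 2.6954 = 11.9354 per hr

Final: 11.9354 /hr


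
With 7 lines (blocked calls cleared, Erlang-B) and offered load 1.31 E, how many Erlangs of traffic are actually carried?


B(7,1.31) = 0.0003545 (Erlang-B)
Carried load = a(1 − B) = 1.31·(1 − 0.0003545) = 1.31·0.999646 = 1.3095 E

Final: 1.3095 Erlangs


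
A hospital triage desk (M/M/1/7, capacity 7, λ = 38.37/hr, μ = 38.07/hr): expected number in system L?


ρ = 38.37/38.07 = 1.0079
L = ρ[1 − (K+1)ρ^K + Kρ^(K+1)] / [(1−ρ)(1−ρ^(K+1))]
Numerator: 1.0079·(1 − 8·1.056483 + 7·1.064808) = 0.001809
Denominator: (-0.007880)·(-0.064808) = 0.0005107
L = 0.001809/0.0005107 = 3.5412

Final: 3.5412


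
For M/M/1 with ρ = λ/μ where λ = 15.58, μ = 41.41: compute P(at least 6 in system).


ρ = 15.58/41.41 = 0.3762
P(N ≥ n) = ρ^n = 0.3762^6 = 0.002836

Final: 0.002836


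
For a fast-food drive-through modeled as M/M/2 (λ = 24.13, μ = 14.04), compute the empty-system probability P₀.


a = λ/μ = 24.13/14.04 = 1.7187; ρ = a/c = 0.8593
Σ_{k=0}^{1} a^k/k! (terms k=0..1) = 1.00000 + 1.71866 = 2.71866
Tail: a^2/(2!(1−ρ)) = 2.95380/(2·0.1407) = 10.49906
P₀ = 1/(2.71866 + 10.49906) = 1/13.21772 = 0.075656

Final: 0.075656


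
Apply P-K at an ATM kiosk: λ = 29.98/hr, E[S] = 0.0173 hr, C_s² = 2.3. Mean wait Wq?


ρ = λ·E[S] = 29.98·0.0173 = 0.5187
E[S²] = E[S]²(1+C_s²) = 0.0173²·(1+2.3) = 0.0009877
Wq = λ·E[S²]/(2(1−ρ)) = 29.98·0.0009877/(2·0.4813) = 0.03076 hr

Final: 0.03076 hr


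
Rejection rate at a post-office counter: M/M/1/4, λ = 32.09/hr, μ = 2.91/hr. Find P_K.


ρ = λ/μ = 32.09/2.91 = 11.0275
P_K = (1−ρ)ρ^K/(1−ρ^(K+1)) = (-10.0275·14787.913870)/(1 − 163073.593163)
= -148285.679292/-163072.593163 = 0.909323

Final: 0.909323


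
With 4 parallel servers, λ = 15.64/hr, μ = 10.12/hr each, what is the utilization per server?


ρ = λ/(cμ) = 15.64/(4·10.12) = 15.64/40.48 = 0.3864

Final: 0.3864


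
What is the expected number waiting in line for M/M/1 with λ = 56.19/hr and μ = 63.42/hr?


ρ = 56.19/63.42 = 0.8860
Lq = ρ²/(1−ρ) = 0.7850/0.1140 = 6.8858

Final: 6.8858


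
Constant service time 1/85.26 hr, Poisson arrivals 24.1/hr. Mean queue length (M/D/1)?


ρ = 24.1/85.26 = 0.2827
M/D/1: Lq = ρ²/(2(1−ρ)) = 0.07990/(2·0.7173) = 0.05569

Final: 0.05569


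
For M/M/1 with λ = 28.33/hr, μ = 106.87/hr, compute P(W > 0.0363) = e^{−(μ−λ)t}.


W ~ Exponential(μ−λ) for M/M/1.
μ − λ = 106.87 − 28.33 = 78.5400
P(W > t) = e^{−(μ−λ)t} = e^{−2.8510} = 0.057786

Final: 0.057786


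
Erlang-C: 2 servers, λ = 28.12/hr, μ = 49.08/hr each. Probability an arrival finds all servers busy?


a = λ/μ = 0.5729; ρ = a/2 = 0.2865
P₀ = 0.554640 (from M/M/c formula)
C(c,a) = [a^c/(c!(1−ρ))]·P₀ = [0.32826/(2·0.7135)]·0.554640
= 0.23003·0.554640 = 0.127583

Final: 0.127583


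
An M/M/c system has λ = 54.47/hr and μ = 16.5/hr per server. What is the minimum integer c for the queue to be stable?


Stability requires cμ > λ ⇔ c > λ/μ.
λ/μ = 54.47/16.5 = 3.3012
Minimum integer c = ⌊3.3012⌋ + 1 = 4
Check: 4·16.5 = 66.00 > 54.47, while 3·16.5 = 49.50 ≤ 54.47

Final: 4 servers


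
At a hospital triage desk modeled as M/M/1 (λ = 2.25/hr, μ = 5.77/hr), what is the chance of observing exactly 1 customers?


ρ = 2.25/5.77 = 0.3899
P_n = (1−ρ)·ρ^n = (1 − 0.3899)·0.3899^1 = 0.6101·0.389948 = 0.237889

Final: 0.237889


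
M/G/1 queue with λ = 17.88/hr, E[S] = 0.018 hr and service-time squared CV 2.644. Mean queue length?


ρ = λ·E[S] = 17.88·0.018 = 0.3218
Lq = ρ²(1+C_s²)/(2(1−ρ)) = 0.1036·(1+2.644)/(2·0.6782)
= 0.1036·3.6440/1.3563 = 0.27829

Final: 0.27829


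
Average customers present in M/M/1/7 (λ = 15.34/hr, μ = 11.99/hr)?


ρ = 15.34/11.99 = 1.2794
L = ρ[1 − (K+1)ρ^K + Kρ^(K+1)] / [(1−ρ)(1−ρ^(K+1))]
Numerator: 1.2794·(1 − 8·5.611038 + 7·7.178760) = 8.140833
Denominator: (-0.2794)·(-6.178760) = 1.726342
L = 8.140833/1.726342 = 4.7157

Final: 4.7157


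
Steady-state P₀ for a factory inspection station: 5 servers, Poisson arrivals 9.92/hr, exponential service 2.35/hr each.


a = λ/μ = 9.92/2.35 = 4.2213; ρ = a/c = 0.8443
Σ_{k=0}^{4} a^k/k! (terms k=0..4) = 1.00000 + 4.22128 + 8.90959 + 12.53661 + 13.23013 = 39.89760
Tail: a^5/(5!(1−ρ)) = 1340.35256/(120·0.1557) = 71.71741
P₀ = 1/(39.89760 + 71.71741) = 1/111.61501 = 0.008959

Final: 0.008959


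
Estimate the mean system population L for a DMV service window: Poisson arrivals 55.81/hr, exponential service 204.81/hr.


ρ = λ/μ = 55.81/204.81 = 0.2725
L = ρ/(1−ρ) = 0.2725/(1 − 0.2725) = 0.2725/0.7275 = 0.3746

Final: 0.3746


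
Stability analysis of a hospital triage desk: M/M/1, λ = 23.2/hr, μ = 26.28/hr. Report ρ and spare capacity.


Total capacity cμ = 1·26.28 = 26.28/hr
ρ = λ/(cμ) = 23.2/26.28 = 0.8828
Stable ⇔ ρ < 1: YES
Spare capacity = cμ − λ = 26.28 − 23.2 = 3.08/hr

Final: ρ = 0.8828; stable; margin = 3.08/hr


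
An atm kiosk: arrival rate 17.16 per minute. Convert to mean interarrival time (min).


Mean interarrival time = 1/λ = 1/17.16 minute = 0.05828 minute
In minutes: 0.05828 × 1 = 0.05828 min

Final: 0.05828 min


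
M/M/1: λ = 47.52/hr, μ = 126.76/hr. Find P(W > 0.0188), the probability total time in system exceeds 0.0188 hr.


W ~ Exponential(μ−λ) for M/M/1.
μ − λ = 126.76 − 47.52 = 79.2400
P(W > t) = e^{−(μ−λ)t} = e^{−1.4897} = 0.225438

Final: 0.225438


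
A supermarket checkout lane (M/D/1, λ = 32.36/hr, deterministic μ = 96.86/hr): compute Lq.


ρ = 32.36/96.86 = 0.3341
M/D/1: Lq = ρ²/(2(1−ρ)) = 0.1116/(2·0.6659) = 0.08381

Final: 0.08381


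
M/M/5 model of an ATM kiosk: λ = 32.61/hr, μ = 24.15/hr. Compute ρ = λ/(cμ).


ρ = λ/(cμ) = 32.61/(5·24.15) = 32.61/120.75 = 0.2701

Final: 0.2701


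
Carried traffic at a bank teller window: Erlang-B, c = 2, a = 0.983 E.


B(2,0.983) = 0.195911 (Erlang-B)
Carried load = a(1 − B) = 0.983·(1 − 0.195911) = 0.983·0.804089 = 0.7904 E

Final: 0.7904 Erlangs


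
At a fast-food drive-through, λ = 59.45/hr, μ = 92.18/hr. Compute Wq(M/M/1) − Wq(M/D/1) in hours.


ρ = 59.45/92.18 = 0.6449
Wq(M/M/1) = ρ/(μ−λ) = 0.6449/32.73 = 0.01970 hr
Wq(M/D/1) = ρ/(2(μ−λ)) = 0.009852 hr
Savings = 0.01970 − 0.009852 = 0.009852 hr

Final: 0.009852 hr


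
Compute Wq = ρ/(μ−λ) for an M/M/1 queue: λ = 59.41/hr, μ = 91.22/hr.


ρ = 59.41/91.22 = 0.6513
Wq = ρ/(μ−λ) = 0.6513/(91.22 − 59.41) = 0.6513/31.81 = 0.02047 hr

Final: 0.02047 hr


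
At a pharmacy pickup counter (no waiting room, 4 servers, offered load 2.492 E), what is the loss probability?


B(c,a) = (a^c/c!) / Σ_{k=0}^{c} a^k/k!
a^4/4! = 1.606871
Σ terms (k=0..4): 1.00000 + 2.49200 + 3.10503 + 2.57925 + 1.60687 = 10.783149
B = 1.606871/10.783149 = 0.149017

Final: 0.149017


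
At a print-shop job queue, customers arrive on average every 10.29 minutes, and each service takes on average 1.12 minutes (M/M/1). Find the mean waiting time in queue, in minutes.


λ = 60/10.29 = 5.8309 /hr
μ = 60/1.12 = 53.5714 /hr
ρ = λ/μ = 5.8309/53.5714 = 0.1088
Wq = ρ/(μ−λ) = 0.1088/(53.5714−5.8309) = 0.002280 hr
In minutes: 0.002280·60 = 0.1368 min

Final: 0.1368 min


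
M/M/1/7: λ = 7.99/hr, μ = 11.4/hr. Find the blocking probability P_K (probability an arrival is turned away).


ρ = λ/μ = 7.99/11.4 = 0.7009
P_K = (1−ρ)ρ^K/(1−ρ^(K+1)) = (0.2991·0.083079)/(1 − 0.058228)
= 0.024851/0.941772 = 0.026387

Final: 0.026387


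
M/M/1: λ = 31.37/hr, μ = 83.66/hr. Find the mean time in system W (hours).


W = 1/(μ−λ) = 1/(83.66 − 31.37) = 1/52.29 = 0.01912 hr

Final: 0.01912 hr


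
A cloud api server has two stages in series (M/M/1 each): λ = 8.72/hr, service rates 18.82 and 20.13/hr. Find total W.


Each node sees arrival rate λ = 8.72/hr (tandem ⇒ throughput preserved).
W₁ = 1/(μ₁−λ) = 1/(18.82−8.72) = 0.09901 hr
W₂ = 1/(μ₂−λ) = 1/(20.13−8.72) = 0.08764 hr
W_total = W₁ + W₂ = 0.09901 + 0.08764 = 0.18665 hr

Final: 0.18665 hr


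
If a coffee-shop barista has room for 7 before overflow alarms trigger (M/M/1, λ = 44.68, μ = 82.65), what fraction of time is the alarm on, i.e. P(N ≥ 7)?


ρ = 44.68/82.65 = 0.5406
P(N ≥ n) = ρ^n = 0.5406^7 = 0.013492

Final: 0.013492


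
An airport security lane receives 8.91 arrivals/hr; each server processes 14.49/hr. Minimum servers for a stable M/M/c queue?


Stability requires cμ > λ ⇔ c > λ/μ.
λ/μ = 8.91/14.49 = 0.6149
Minimum integer c = ⌊0.6149⌋ + 1 = 1
Check: 1·14.49 = 14.49 > 8.91, while 0·14.49 = 0.00 ≤ 8.91

Final: 1 servers


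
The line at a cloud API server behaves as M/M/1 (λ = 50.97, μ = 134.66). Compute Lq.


ρ = 50.97/134.66 = 0.3785
Lq = ρ²/(1−ρ) = 0.1433/0.6215 = 0.2305

Final: 0.2305


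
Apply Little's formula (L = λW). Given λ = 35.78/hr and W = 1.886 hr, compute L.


L = λW = 35.78·1.886 = 67.4811

Final: 67.4811


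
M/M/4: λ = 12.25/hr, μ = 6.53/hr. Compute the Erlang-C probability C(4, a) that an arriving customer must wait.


a = λ/μ = 1.8760; ρ = a/4 = 0.4690
P₀ = 0.149083 (from M/M/c formula)
C(c,a) = [a^c/(c!(1−ρ))]·P₀ = [12.38488/(24·0.5310)]·0.149083
= 0.97180·0.149083 = 0.144879

Final: 0.144879


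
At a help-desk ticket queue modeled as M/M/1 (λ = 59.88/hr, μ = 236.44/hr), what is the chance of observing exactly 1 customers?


ρ = 59.88/236.44 = 0.2533
P_n = (1−ρ)·ρ^n = (1 − 0.2533)·0.2533^1 = 0.7467·0.253257 = 0.189118

Final: 0.189118


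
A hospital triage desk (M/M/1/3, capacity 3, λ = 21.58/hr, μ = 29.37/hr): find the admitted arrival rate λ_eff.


ρ = 0.7348; P_K = (1−ρ)ρ^3/(1−ρ^4) = 0.148496
λ_eff = λ(1 − P_K) = 21.58·(1 − 0.148496) = 21.58·0.851504 = 18.3754 /hr

Final: 18.3754 /hr


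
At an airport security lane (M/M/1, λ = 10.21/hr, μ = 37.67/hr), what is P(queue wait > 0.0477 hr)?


ρ = 10.21/37.67 = 0.2710
P(Wq > t) = ρ·e^{−(μ−λ)t} = 0.2710·e^{−1.3098}
= 0.2710·0.269863 = 0.073143

Final: 0.073143


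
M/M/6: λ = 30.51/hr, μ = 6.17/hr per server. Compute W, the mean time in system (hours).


a = 4.9449; ρ = 0.8241; P₀ = 0.004918
Lq = P₀·a^c·ρ/(c!(1−ρ)²) = 2.66133
Wq = Lq/λ = 2.66133/30.51 = 0.08723 hr
W = Wq + 1/μ = 0.08723 + 0.16207 = 0.24930 hr

Final: 0.24930 hr


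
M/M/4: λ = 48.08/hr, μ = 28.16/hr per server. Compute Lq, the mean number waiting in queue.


a = λ/μ = 1.7074; ρ = a/4 = 0.4268
P₀ = 0.178179
Lq = P₀·a^c·ρ / (c!·(1−ρ)²) = 0.178179·8.49821·0.4268/(24·0.32850)
= 0.08198

Final: 0.08198


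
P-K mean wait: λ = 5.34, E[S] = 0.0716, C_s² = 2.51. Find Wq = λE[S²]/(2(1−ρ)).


ρ = λ·E[S] = 5.34·0.0716 = 0.3823
E[S²] = E[S]²(1+C_s²) = 0.0716²·(1+2.51) = 0.017994
Wq = λ·E[S²]/(2(1−ρ)) = 5.34·0.017994/(2·0.6177) = 0.07779 hr

Final: 0.07779 hr


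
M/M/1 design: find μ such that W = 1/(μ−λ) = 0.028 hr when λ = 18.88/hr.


W = 1/(μ−λ) ⇒ μ − λ = 1/W = 1/0.028 = 35.7143
μ = λ + 1/W = 18.88 + 35.7143 = 54.5943 per hr

Final: 54.5943 /hr


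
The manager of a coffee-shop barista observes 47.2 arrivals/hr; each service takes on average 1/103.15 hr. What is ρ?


ρ = λ/μ = 47.2/103.15 = 0.4576

Final: 0.4576


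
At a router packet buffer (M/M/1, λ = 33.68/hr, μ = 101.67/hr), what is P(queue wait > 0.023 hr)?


ρ = 33.68/101.67 = 0.3313
P(Wq > t) = ρ·e^{−(μ−λ)t} = 0.3313·e^{−1.5638}
= 0.3313·0.209345 = 0.069349

Final: 0.069349


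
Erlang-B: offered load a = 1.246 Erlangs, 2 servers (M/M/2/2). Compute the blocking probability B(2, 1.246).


B(c,a) = (a^c/c!) / Σ_{k=0}^{c} a^k/k!
a^2/2! = 0.776258
Σ terms (k=0..2): 1.00000 + 1.24600 + 0.77626 = 3.022258
B = 0.776258/3.022258 = 0.256847

Final: 0.256847


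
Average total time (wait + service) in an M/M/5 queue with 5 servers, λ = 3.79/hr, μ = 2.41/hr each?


a = 1.5726; ρ = 0.3145; P₀ = 0.207075
Lq = P₀·a^c·ρ/(c!(1−ρ)²) = 0.01111
Wq = Lq/λ = 0.01111/3.79 = 0.002931 hr
W = Wq + 1/μ = 0.002931 + 0.41494 = 0.41787 hr

Final: 0.41787 hr


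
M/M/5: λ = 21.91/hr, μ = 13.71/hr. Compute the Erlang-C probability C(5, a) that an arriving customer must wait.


a = λ/μ = 1.5981; ρ = a/5 = 0.3196
P₀ = 0.201826 (from M/M/c formula)
C(c,a) = [a^c/(c!(1−ρ))]·P₀ = [10.42377/(120·0.6804)]·0.201826
= 0.12767·0.201826 = 0.025767

Final: 0.025767


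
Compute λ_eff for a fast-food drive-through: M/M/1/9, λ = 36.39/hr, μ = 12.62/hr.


ρ = 2.8835; P_K = (1−ρ)ρ^9/(1−ρ^10) = 0.653218
λ_eff = λ(1 − P_K) = 36.39·(1 − 0.653218) = 36.39·0.346782 = 12.6194 /hr

Final: 12.6194 /hr


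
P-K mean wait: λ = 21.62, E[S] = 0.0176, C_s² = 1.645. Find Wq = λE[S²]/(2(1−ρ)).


ρ = λ·E[S] = 21.62·0.0176 = 0.3805
E[S²] = E[S]²(1+C_s²) = 0.0176²·(1+1.645) = 0.0008193
Wq = λ·E[S²]/(2(1−ρ)) = 21.62·0.0008193/(2·0.6195) = 0.01430 hr

Final: 0.01430 hr


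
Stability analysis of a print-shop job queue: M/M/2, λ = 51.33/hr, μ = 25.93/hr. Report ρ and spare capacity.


Total capacity cμ = 2·25.93 = 51.86/hr
ρ = λ/(cμ) = 51.33/51.86 = 0.9898
Stable ⇔ ρ < 1: YES
Spare capacity = cμ − λ = 51.86 − 51.33 = 0.53/hr

Final: ρ = 0.9898; stable; margin = 0.53/hr


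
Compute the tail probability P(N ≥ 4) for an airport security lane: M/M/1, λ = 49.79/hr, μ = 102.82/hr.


ρ = 49.79/102.82 = 0.4842
P(N ≥ n) = ρ^n = 0.4842^4 = 0.054987

Final: 0.054987


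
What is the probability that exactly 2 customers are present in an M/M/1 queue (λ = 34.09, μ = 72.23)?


ρ = 34.09/72.23 = 0.4720
P_n = (1−ρ)·ρ^n = (1 − 0.4720)·0.4720^2 = 0.5280·0.222751 = 0.117620

Final: 0.117620


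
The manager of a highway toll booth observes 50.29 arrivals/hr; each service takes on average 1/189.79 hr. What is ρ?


ρ = λ/μ = 50.29/189.79 = 0.2650

Final: 0.2650


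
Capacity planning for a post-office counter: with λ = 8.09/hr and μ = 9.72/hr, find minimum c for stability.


Stability requires cμ > λ ⇔ c > λ/μ.
λ/μ = 8.09/9.72 = 0.8323
Minimum integer c = ⌊0.8323⌋ + 1 = 1
Check: 1·9.72 = 9.72 > 8.09, while 0·9.72 = 0.00 ≤ 8.09

Final: 1 servers


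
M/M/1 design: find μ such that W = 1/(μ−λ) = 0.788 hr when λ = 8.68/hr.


W = 1/(μ−λ) ⇒ μ − λ = 1/W = 1/0.788 = 1.2690
μ = λ + 1/W = 8.68 + 1.2690 = 9.9490 per hr

Final: 9.9490 /hr


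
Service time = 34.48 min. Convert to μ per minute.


μ = 1/(service time) in consistent units.
1 minute = 1 min, so μ = 1/34.48 = 0.02900 per minute

Final: 0.02900 /min


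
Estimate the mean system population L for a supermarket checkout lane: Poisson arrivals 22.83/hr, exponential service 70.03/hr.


ρ = λ/μ = 22.83/70.03 = 0.3260
L = ρ/(1−ρ) = 0.3260/(1 − 0.3260) = 0.3260/0.6740 = 0.4837

Final: 0.4837


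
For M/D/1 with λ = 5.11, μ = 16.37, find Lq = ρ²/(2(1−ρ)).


ρ = 5.11/16.37 = 0.3122
M/D/1: Lq = ρ²/(2(1−ρ)) = 0.09744/(2·0.6878) = 0.07083

Final: 0.07083
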